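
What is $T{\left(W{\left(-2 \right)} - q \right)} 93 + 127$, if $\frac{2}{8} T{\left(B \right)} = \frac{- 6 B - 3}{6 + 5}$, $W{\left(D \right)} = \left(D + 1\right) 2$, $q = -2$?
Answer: $\frac{281}{11} \approx 25.545$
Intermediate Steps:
$W{\left(D \right)} = 2 + 2 D$ ($W{\left(D \right)} = \left(1 + D\right) 2 = 2 + 2 D$)
$T{\left(B \right)} = - \frac{12}{11} - \frac{24 B}{11}$ ($T{\left(B \right)} = 4 \frac{- 6 B - 3}{6 + 5} = 4 \frac{-3 - 6 B}{11} = 4 \left(-3 - 6 B\right) \frac{1}{11} = 4 \left(- \frac{3}{11} - \frac{6 B}{11}\right) = - \frac{12}{11} - \frac{24 B}{11}$)
$T{\left(W{\left(-2 \right)} - q \right)} 93 + 127 = \left(- \frac{12}{11} - \frac{24 \left(\left(2 + 2 \left(-2\right)\right) - -2\right)}{11}\right) 93 + 127 = \left(- \frac{12}{11} - \frac{24 \left(\left(2 - 4\right) + 2\right)}{11}\right) 93 + 127 = \left(- \frac{12}{11} - \frac{24 \left(-2 + 2\right)}{11}\right) 93 + 127 = \left(- \frac{12}{11} - 0\right) 93 + 127 = \left(- \frac{12}{11} + 0\right) 93 + 127 = \left(- \frac{12}{11}\right) 93 + 127 = - \frac{1116}{11} + 127 = \frac{281}{11}$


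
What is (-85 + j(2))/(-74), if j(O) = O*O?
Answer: 81/74 ≈ 1.0946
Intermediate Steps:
j(O) = O²
(-85 + j(2))/(-74) = (-85 + 2²)/(-74) = (-85 + 4)*(-1/74) = -81*(-1/74) = 81/74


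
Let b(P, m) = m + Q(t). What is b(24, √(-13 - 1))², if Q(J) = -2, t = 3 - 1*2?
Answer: (2 - I*√14)² ≈ -10.0 - 14.967*I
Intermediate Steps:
t = 1 (t = 3 - 2 = 1)
b(P, m) = -2 + m (b(P, m) = m - 2 = -2 + m)
b(24, √(-13 - 1))² = (-2 + √(-13 - 1))² = (-2 + √(-14))² = (-2 + I*√14)²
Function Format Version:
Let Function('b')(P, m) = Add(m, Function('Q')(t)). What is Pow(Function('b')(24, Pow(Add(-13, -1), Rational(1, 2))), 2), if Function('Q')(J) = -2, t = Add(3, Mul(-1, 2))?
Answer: Pow(Add(2, Mul(-1, I, Pow(14, Rational(1, 2)))), 2) ≈ Add(-10.000, Mul(-14.967, I))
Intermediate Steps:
t = 1 (t = Add(3, -2) = 1)
Function('b')(P, m) = Add(-2, m) (Function('b')(P, m) = Add(m, -2) = Add(-2, m))
Pow(Function('b')(24, Pow(Add(-13, -1), Rational(1, 2))), 2) = Pow(Add(-2, Pow(Add(-13, -1), Rational(1, 2))), 2) = Pow(Add(-2, Pow(-14, Rational(1, 2))), 2) = Pow(Add(-2, Mul(I, Pow(14, Rational(1, 2)))), 2)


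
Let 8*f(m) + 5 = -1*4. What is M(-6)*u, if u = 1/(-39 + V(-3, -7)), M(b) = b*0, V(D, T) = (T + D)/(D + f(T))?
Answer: 0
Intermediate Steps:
f(m) = -9/8 (f(m) = -5/8 + (-1*4)/8 = -5/8 + (⅛)*(-4) = -5/8 - ½ = -9/8)
V(D, T) = (D + T)/(-9/8 + D) (V(D, T) = (T + D)/(D - 9/8) = (D + T)/(-9/8 + D))
M(b) = 0
u = -33/1207 (u = 1/(-39 + 8*(-3 - 7)/(-9 + 8*(-3))) = 1/(-39 + 8*(-10)/(-9 - 24)) = 1/(-39 + 8*(-10)/(-33)) = 1/(-39 + 8*(-1/33)*(-10)) = 1/(-39 + 80/33) = 1/(-1207/33) = -33/1207 ≈ -0.027341)
M(-6)*u = 0*(-33/1207) = 0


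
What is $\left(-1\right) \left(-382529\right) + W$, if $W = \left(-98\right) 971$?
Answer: $287371$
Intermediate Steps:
$W = -95158$
$\left(-1\right) \left(-382529\right) + W = \left(-1\right) \left(-382529\right) - 95158 = 382529 - 95158 = 287371$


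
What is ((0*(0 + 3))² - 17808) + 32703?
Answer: 14895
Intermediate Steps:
((0*(0 + 3))² - 17808) + 32703 = ((0*3)² - 17808) + 32703 = (0² - 17808) + 32703 = (0 - 17808) + 32703 = -17808 + 32703 = 14895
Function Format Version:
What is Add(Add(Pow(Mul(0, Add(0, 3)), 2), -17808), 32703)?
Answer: 14895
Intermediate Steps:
Add(Add(Pow(Mul(0, Add(0, 3)), 2), -17808), 32703) = Add(Add(Pow(Mul(0, 3), 2), -17808), 32703) = Add(Add(Pow(0, 2), -17808), 32703) = Add(Add(0, -17808), 32703) = Add(-17808, 32703) = 14895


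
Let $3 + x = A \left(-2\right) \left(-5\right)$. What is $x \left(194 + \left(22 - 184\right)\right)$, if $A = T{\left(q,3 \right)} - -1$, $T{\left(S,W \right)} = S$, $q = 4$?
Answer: $1504$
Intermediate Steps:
$A = 5$ ($A = 4 - -1 = 4 + 1 = 5$)
$x = 47$ ($x = -3 + 5 \left(-2\right) \left(-5\right) = -3 - -50 = -3 + 50 = 47$)
$x \left(194 + \left(22 - 184\right)\right) = 47 \left(194 + \left(22 - 184\right)\right) = 47 \left(194 - 162\right) = 47 \cdot 32 = 1504$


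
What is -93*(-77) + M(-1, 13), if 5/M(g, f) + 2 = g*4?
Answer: 42961/6 ≈ 7160.2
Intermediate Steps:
M(g, f) = 5/(-2 + 4*g) (M(g, f) = 5/(-2 + g*4) = 5/(-2 + 4*g))
-93*(-77) + M(-1, 13) = -93*(-77) + 5/(2*(-1 + 2*(-1))) = 7161 + 5/(2*(-1 - 2)) = 7161 + (5/2)/(-3) = 7161 + (5/2)*(-⅓) = 7161 - ⅚ = 42961/6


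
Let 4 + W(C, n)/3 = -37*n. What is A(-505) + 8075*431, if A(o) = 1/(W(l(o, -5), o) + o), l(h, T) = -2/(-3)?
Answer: 193290289851/55538 ≈ 3.4803e+6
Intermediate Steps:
l(h, T) = ⅔ (l(h, T) = -2*(-⅓) = ⅔)
W(C, n) = -12 - 111*n (W(C, n) = -12 + 3*(-37*n) = -12 - 111*n)
A(o) = 1/(-12 - 110*o) (A(o) = 1/((-12 - 111*o) + o) = 1/(-12 - 110*o))
A(-505) + 8075*431 = -1/(12 + 110*(-505)) + 8075*431 = -1/(12 - 55550) + 3480325 = -1/(-55538) + 3480325 = -1*(-1/55538) + 3480325 = 1/55538 + 3480325 = 193290289851/55538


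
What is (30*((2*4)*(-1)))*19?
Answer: -4560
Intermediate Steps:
(30*((2*4)*(-1)))*19 = (30*(8*(-1)))*19 = (30*(-8))*19 = -240*19 = -4560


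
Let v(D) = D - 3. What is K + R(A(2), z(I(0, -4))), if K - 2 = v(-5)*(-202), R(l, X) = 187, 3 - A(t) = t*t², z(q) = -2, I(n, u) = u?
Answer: 1805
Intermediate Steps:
A(t) = 3 - t³ (A(t) = 3 - t*t² = 3 - t³)
v(D) = -3 + D
K = 1618 (K = 2 + (-3 - 5)*(-202) = 2 - 8*(-202) = 2 + 1616 = 1618)
K + R(A(2), z(I(0, -4))) = 1618 + 187 = 1805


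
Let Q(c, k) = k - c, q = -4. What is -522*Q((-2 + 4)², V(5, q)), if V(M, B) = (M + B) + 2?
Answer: 522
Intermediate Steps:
V(M, B) = 2 + B + M (V(M, B) = (B + M) + 2 = 2 + B + M)
-522*Q((-2 + 4)², V(5, q)) = -522*((2 - 4 + 5) - (-2 + 4)²) = -522*(3 - 1*2²) = -522*(3 - 1*4) = -522*(3 - 4) = -522*(-1) = 522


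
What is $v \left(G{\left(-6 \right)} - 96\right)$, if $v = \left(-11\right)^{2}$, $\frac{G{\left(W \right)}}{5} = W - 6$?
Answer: $-18876$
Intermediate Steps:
$G{\left(W \right)} = -30 + 5 W$ ($G{\left(W \right)} = 5 \left(W - 6\right) = 5 \left(-6 + W\right) = -30 + 5 W$)
$v = 121$
$v \left(G{\left(-6 \right)} - 96\right) = 121 \left(\left(-30 + 5 \left(-6\right)\right) - 96\right) = 121 \left(\left(-30 - 30\right) - 96\right) = 121 \left(-60 - 96\right) = 121 \left(-156\right) = -18876$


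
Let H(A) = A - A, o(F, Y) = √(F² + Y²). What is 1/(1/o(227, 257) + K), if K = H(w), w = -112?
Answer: √117578 ≈ 342.90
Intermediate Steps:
H(A) = 0
K = 0
1/(1/o(227, 257) + K) = 1/(1/(√(227² + 257²)) + 0) = 1/(1/(√(51529 + 66049)) + 0) = 1/(1/(√117578) + 0) = 1/(√117578/117578 + 0) = 1/(√117578/117578) = √117578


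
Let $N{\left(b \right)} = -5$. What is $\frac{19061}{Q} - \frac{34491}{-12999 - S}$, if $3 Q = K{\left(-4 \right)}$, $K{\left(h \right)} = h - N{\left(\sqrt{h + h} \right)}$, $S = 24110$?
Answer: $\frac{2122038438}{37109} \approx 57184.0$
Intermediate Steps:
$K{\left(h \right)} = 5 + h$ ($K{\left(h \right)} = h - -5 = h + 5 = 5 + h$)
$Q = \frac{1}{3}$ ($Q = \frac{5 - 4}{3} = \frac{1}{3} \cdot 1 = \frac{1}{3} \approx 0.33333$)
$\frac{19061}{Q} - \frac{34491}{-12999 - S} = 19061 \frac{1}{\frac{1}{3}} - \frac{34491}{-12999 - 24110} = 19061 \cdot 3 - \frac{34491}{-12999 - 24110} = 57183 - \frac{34491}{-37109} = 57183 - - \frac{34491}{37109} = 57183 + \frac{34491}{37109} = \frac{2122038438}{37109}$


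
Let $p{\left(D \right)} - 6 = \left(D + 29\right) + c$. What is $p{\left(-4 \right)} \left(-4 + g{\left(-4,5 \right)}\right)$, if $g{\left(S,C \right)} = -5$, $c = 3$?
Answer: $-306$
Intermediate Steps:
$p{\left(D \right)} = 38 + D$ ($p{\left(D \right)} = 6 + \left(\left(D + 29\right) + 3\right) = 6 + \left(\left(29 + D\right) + 3\right) = 6 + \left(32 + D\right) = 38 + D$)
$p{\left(-4 \right)} \left(-4 + g{\left(-4,5 \right)}\right) = \left(38 - 4\right) \left(-4 - 5\right) = 34 \left(-9\right) = -306$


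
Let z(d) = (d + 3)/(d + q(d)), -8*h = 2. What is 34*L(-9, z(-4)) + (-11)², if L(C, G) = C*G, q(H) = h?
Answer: 49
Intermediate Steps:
h = -¼ (h = -⅛*2 = -¼ ≈ -0.25000)
q(H) = -¼
z(d) = (3 + d)/(-¼ + d) (z(d) = (d + 3)/(d - ¼) = (3 + d)/(-¼ + d))
34*L(-9, z(-4)) + (-11)² = 34*(-36*(3 - 4)/(-1 + 4*(-4))) + (-11)² = 34*(-36*(-1)/(-1 - 16)) + 121 = 34*(-36*(-1)/(-17)) + 121 = 34*(-36*(-1)*(-1)/17) + 121 = 34*(-9*4/17) + 121 = 34*(-36/17) + 121 = -72 + 121 = 49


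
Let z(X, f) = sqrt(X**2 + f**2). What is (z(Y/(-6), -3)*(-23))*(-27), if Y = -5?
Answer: 207*sqrt(349)/2 ≈ 1933.5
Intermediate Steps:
(z(Y/(-6), -3)*(-23))*(-27) = (sqrt((-5/(-6))**2 + (-3)**2)*(-23))*(-27) = (sqrt((-5*(-1/6))**2 + 9)*(-23))*(-27) = (sqrt((5/6)**2 + 9)*(-23))*(-27) = (sqrt(25/36 + 9)*(-23))*(-27) = (sqrt(349/36)*(-23))*(-27) = ((sqrt(349)/6)*(-23))*(-27) = -23*sqrt(349)/6*(-27) = 207*sqrt(349)/2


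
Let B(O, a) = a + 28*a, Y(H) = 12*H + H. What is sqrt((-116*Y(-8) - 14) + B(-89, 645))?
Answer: sqrt(30755) ≈ 175.37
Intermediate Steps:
Y(H) = 13*H
B(O, a) = 29*a
sqrt((-116*Y(-8) - 14) + B(-89, 645)) = sqrt((-1508*(-8) - 14) + 29*645) = sqrt((-116*(-104) - 14) + 18705) = sqrt((12064 - 14) + 18705) = sqrt(12050 + 18705) = sqrt(30755)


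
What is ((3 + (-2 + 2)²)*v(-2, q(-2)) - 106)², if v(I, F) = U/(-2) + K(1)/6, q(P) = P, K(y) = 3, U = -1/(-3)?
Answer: 11025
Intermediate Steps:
U = ⅓ (U = -1*(-⅓) = ⅓ ≈ 0.33333)
v(I, F) = ⅓ (v(I, F) = (⅓)/(-2) + 3/6 = (⅓)*(-½) + 3*(⅙) = -⅙ + ½ = ⅓)
((3 + (-2 + 2)²)*v(-2, q(-2)) - 106)² = ((3 + (-2 + 2)²)*(⅓) - 106)² = ((3 + 0²)*(⅓) - 106)² = ((3 + 0)*(⅓) - 106)² = (3*(⅓) - 106)² = (1 - 106)² = (-105)² = 11025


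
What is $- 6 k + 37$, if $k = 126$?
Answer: $-719$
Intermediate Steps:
$- 6 k + 37 = \left(-6\right) 126 + 37 = -756 + 37 = -719$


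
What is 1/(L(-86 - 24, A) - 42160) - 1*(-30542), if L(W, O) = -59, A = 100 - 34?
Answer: 1289452697/42219 ≈ 30542.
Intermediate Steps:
A = 66
1/(L(-86 - 24, A) - 42160) - 1*(-30542) = 1/(-59 - 42160) - 1*(-30542) = 1/(-42219) + 30542 = -1/42219 + 30542 = 1289452697/42219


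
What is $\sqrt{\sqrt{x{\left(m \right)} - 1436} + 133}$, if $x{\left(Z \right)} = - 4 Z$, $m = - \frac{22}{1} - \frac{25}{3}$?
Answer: $\frac{\sqrt{1197 + 6 i \sqrt{2958}}}{3} \approx 11.637 + 1.5578 i$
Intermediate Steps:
$m = - \frac{91}{3}$ ($m = \left(-22\right) 1 - \frac{25}{3} = -22 - \frac{25}{3} = - \frac{91}{3} \approx -30.333$)
$\sqrt{\sqrt{x{\left(m \right)} - 1436} + 133} = \sqrt{\sqrt{\left(-4\right) \left(- \frac{91}{3}\right) - 1436} + 133} = \sqrt{\sqrt{\frac{364}{3} - 1436} + 133} = \sqrt{\sqrt{- \frac{3944}{3}} + 133} = \sqrt{\frac{2 i \sqrt{2958}}{3} + 133} = \sqrt{133 + \frac{2 i \sqrt{2958}}{3}}$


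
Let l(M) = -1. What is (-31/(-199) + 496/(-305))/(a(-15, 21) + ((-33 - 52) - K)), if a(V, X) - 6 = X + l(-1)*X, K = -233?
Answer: -89249/9347030 ≈ -0.0095484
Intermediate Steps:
a(V, X) = 6 (a(V, X) = 6 + (X - X) = 6 + 0 = 6)
(-31/(-199) + 496/(-305))/(a(-15, 21) + ((-33 - 52) - K)) = (-31/(-199) + 496/(-305))/(6 + ((-33 - 52) - 1*(-233))) = (-31*(-1/199) + 496*(-1/305))/(6 + (-85 + 233)) = (31/199 - 496/305)/(6 + 148) = -89249/60695/154 = -89249/60695*1/154 = -89249/9347030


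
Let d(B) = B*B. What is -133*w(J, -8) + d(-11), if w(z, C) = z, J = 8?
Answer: -943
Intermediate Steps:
d(B) = B²
-133*w(J, -8) + d(-11) = -133*8 + (-11)² = -1064 + 121 = -943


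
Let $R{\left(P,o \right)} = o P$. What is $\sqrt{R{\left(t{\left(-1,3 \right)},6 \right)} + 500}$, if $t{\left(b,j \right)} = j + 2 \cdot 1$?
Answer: $\sqrt{530} \approx 23.022$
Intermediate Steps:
$t{\left(b,j \right)} = 2 + j$ ($t{\left(b,j \right)} = j + 2 = 2 + j$)
$R{\left(P,o \right)} = P o$
$\sqrt{R{\left(t{\left(-1,3 \right)},6 \right)} + 500} = \sqrt{\left(2 + 3\right) 6 + 500} = \sqrt{5 \cdot 6 + 500} = \sqrt{30 + 500} = \sqrt{530}$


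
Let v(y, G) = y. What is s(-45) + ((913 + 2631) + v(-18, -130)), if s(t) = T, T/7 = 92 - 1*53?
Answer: 3799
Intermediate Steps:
T = 273 (T = 7*(92 - 1*53) = 7*(92 - 53) = 7*39 = 273)
s(t) = 273
s(-45) + ((913 + 2631) + v(-18, -130)) = 273 + ((913 + 2631) - 18) = 273 + (3544 - 18) = 273 + 3526 = 3799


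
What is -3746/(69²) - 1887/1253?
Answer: -13677745/5965533 ≈ -2.2928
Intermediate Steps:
-3746/(69²) - 1887/1253 = -3746/4761 - 1887*1/1253 = -3746*1/4761 - 1887/1253 = -3746/4761 - 1887/1253 = -13677745/5965533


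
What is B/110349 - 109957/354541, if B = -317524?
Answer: -124708921477/39123244809 ≈ -3.1876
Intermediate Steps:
B/110349 - 109957/354541 = -317524/110349 - 109957/354541 = -124708921477/39123244809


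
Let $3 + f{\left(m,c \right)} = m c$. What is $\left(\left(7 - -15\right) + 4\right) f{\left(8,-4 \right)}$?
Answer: $-910$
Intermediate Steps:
$f{\left(m,c \right)} = -3 + c m$ ($f{\left(m,c \right)} = -3 + m c = -3 + c m$)
$\left(\left(7 - -15\right) + 4\right) f{\left(8,-4 \right)} = \left(\left(7 - -15\right) + 4\right) \left(-3 - 32\right) = \left(\left(7 + 15\right) + 4\right) \left(-3 - 32\right) = \left(22 + 4\right) \left(-35\right) = 26 \left(-35\right) = -910$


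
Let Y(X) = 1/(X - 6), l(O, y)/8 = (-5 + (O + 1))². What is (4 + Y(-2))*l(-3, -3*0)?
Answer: 1519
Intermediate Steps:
l(O, y) = 8*(-4 + O)² (l(O, y) = 8*(-5 + (O + 1))² = 8*(-5 + (1 + O))² = 8*(-4 + O)²)
Y(X) = 1/(-6 + X)
(4 + Y(-2))*l(-3, -3*0) = (4 + 1/(-6 - 2))*(8*(-4 - 3)²) = (4 + 1/(-8))*(8*(-7)²) = (4 - ⅛)*(8*49) = (31/8)*392 = 1519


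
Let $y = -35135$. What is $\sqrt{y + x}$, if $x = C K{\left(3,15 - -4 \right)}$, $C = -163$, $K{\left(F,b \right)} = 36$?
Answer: $i \sqrt{41003} \approx 202.49 i$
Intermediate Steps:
$x = -5868$ ($x = \left(-163\right) 36 = -5868$)
$\sqrt{y + x} = \sqrt{-35135 - 5868} = \sqrt{-41003} = i \sqrt{41003}$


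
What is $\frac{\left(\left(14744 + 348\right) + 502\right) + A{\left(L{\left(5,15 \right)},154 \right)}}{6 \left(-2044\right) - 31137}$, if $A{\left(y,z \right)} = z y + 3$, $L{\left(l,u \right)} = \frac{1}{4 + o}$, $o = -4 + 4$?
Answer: $- \frac{31271}{86802} \approx -0.36026$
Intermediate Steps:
$o = 0$
$L{\left(l,u \right)} = \frac{1}{4}$ ($L{\left(l,u \right)} = \frac{1}{4 + 0} = \frac{1}{4}$)
$A{\left(y,z \right)} = 3 + y z$ ($A{\left(y,z \right)} = y z + 3 = 3 + y z$)
$\frac{\left(\left(14744 + 348\right) + 502\right) + A{\left(L{\left(5,15 \right)},154 \right)}}{6 \left(-2044\right) - 31137} = \frac{\left(\left(14744 + 348\right) + 502\right) + \left(3 + \frac{1}{4} \cdot 154\right)}{6 \left(-2044\right) - 31137} = \frac{\left(15092 + 502\right) + \left(3 + \frac{77}{2}\right)}{-12264 - 31137} = \frac{15594 + \frac{83}{2}}{-43401} = \frac{31271}{2} \left(- \frac{1}{43401}\right) = - \frac{31271}{86802}$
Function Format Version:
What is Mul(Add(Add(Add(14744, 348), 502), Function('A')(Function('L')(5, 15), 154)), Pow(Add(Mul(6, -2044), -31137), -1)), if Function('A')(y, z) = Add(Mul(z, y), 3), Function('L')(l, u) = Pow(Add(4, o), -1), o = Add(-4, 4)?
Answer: Rational(-31271, 86802) ≈ -0.36026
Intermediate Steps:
o = 0
Function('L')(l, u) = Rational(1, 4) (Function('L')(l, u) = Pow(Add(4, 0), -1) = Pow(4, -1) = Rational(1, 4))
Function('A')(y, z) = Add(3, Mul(y, z)) (Function('A')(y, z) = Add(Mul(y, z), 3) = Add(3, Mul(y, z)))
Mul(Add(Add(Add(14744, 348), 502), Function('A')(Function('L')(5, 15), 154)), Pow(Add(Mul(6, -2044), -31137), -1)) = Mul(Add(Add(Add(14744, 348), 502), Add(3, Mul(Rational(1, 4), 154))), Pow(Add(Mul(6, -2044), -31137), -1)) = Mul(Add(Add(15092, 502), Add(3, Rational(77, 2))), Pow(Add(-12264, -31137), -1)) = Mul(Add(15594, Rational(83, 2)), Pow(-43401, -1)) = Mul(Rational(31271, 2), Rational(-1, 43401)) = Rational(-31271, 86802)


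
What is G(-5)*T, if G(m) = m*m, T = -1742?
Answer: -43550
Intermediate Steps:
G(m) = m²
G(-5)*T = (-5)²*(-1742) = 25*(-1742) = -43550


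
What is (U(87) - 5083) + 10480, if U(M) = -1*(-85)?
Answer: 5482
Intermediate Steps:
U(M) = 85
(U(87) - 5083) + 10480 = (85 - 5083) + 10480 = -4998 + 10480 = 5482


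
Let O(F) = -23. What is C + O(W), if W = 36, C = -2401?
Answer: -2424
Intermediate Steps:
C + O(W) = -2401 - 23 = -2424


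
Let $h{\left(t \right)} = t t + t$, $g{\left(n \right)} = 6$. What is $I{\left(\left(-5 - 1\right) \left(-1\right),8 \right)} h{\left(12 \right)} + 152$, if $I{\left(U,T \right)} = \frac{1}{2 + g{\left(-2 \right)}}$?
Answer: $\frac{343}{2} \approx 171.5$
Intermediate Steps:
$h{\left(t \right)} = t + t^{2}$ ($h{\left(t \right)} = t^{2} + t = t + t^{2}$)
$I{\left(U,T \right)} = \frac{1}{8}$ ($I{\left(U,T \right)} = \frac{1}{2 + 6} = \frac{1}{8}$)
$I{\left(\left(-5 - 1\right) \left(-1\right),8 \right)} h{\left(12 \right)} + 152 = \frac{12 \left(1 + 12\right)}{8} + 152 = \frac{12 \cdot 13}{8} + 152 = \frac{1}{8} \cdot 156 + 152 = \frac{39}{2} + 152 = \frac{343}{2}$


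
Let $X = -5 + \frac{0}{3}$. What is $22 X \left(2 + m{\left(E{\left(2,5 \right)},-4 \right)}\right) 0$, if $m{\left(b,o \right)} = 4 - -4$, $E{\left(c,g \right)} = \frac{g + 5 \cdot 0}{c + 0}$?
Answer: $0$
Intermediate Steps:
$E{\left(c,g \right)} = \frac{g}{c}$ ($E{\left(c,g \right)} = \frac{g + 0}{c} = \frac{g}{c}$)
$m{\left(b,o \right)} = 8$ ($m{\left(b,o \right)} = 4 + 4 = 8$)
$X = -5$ ($X = -5 + 0 \cdot \frac{1}{3} = -5 + 0 = -5$)
$22 X \left(2 + m{\left(E{\left(2,5 \right)},-4 \right)}\right) 0 = 22 \left(-5\right) \left(2 + 8\right) 0 = - 110 \cdot 10 \cdot 0 = \left(-110\right) 0 = 0$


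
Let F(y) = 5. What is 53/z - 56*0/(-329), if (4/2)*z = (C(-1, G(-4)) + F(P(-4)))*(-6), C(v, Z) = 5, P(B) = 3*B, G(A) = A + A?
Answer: -53/30 ≈ -1.7667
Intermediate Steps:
G(A) = 2*A
z = -30 (z = ((5 + 5)*(-6))/2 = (10*(-6))/2 = (1/2)*(-60) = -30)
53/z - 56*0/(-329) = 53/(-30) - 56*0/(-329) = 53*(-1/30) + 0*(-1/329) = -53/30 + 0 = -53/30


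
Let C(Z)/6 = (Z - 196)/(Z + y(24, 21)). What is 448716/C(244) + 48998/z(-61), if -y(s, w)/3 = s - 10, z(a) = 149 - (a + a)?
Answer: 1024071779/3252 ≈ 3.1491e+5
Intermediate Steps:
z(a) = 149 - 2*a
y(s, w) = 30 - 3*s (y(s, w) = -3*(s - 10) = -3*(-10 + s) = 30 - 3*s)
C(Z) = 6*(-196 + Z)/(-42 + Z) (C(Z) = 6*((Z - 196)/(Z + (30 - 3*24))) = 6*((-196 + Z)/(Z + (30 - 72))) = 6*((-196 + Z)/(Z - 42)) = 6*((-196 + Z)/(-42 + Z)) = 6*(-196 + Z)/(-42 + Z))
448716/C(244) + 48998/z(-61) = 448716/((6*(-196 + 244)/(-42 + 244))) + 48998/(149 - 2*(-61)) = 448716/((6*48/202)) + 48998/(149 + 122) = 448716/((6*(1/202)*48)) + 48998/271 = 448716/(144/101) + 48998*(1/271) = 448716*(101/144) + 48998/271 = 3776693/12 + 48998/271 = 1024071779/3252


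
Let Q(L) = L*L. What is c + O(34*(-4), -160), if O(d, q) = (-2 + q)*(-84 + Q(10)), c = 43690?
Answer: 41098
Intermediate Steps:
Q(L) = L**2
O(d, q) = -32 + 16*q (O(d, q) = (-2 + q)*(-84 + 10**2) = (-2 + q)*(-84 + 100) = (-2 + q)*16 = -32 + 16*q)
c + O(34*(-4), -160) = 43690 + (-32 + 16*(-160)) = 43690 + (-32 - 2560) = 43690 - 2592 = 41098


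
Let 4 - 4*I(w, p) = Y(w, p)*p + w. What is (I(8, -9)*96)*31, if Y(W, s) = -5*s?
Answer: 298344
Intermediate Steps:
I(w, p) = 1 - w/4 + 5*p²/4 (I(w, p) = 1 - ((-5*p)*p + w)/4 = 1 - (-5*p² + w)/4 = 1 - (w - 5*p²)/4 = 1 + (-w/4 + 5*p²/4) = 1 - w/4 + 5*p²/4)
(I(8, -9)*96)*31 = ((1 - ¼*8 + (5/4)*(-9)²)*96)*31 = ((1 - 2 + (5/4)*81)*96)*31 = ((1 - 2 + 405/4)*96)*31 = ((401/4)*96)*31 = 9624*31 = 298344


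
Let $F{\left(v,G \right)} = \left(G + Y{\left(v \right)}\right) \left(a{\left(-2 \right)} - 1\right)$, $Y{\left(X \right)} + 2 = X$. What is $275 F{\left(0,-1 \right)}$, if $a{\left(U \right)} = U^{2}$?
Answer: $-2475$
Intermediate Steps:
$Y{\left(X \right)} = -2 + X$
$F{\left(v,G \right)} = -6 + 3 G + 3 v$ ($F{\left(v,G \right)} = \left(G + \left(-2 + v\right)\right) \left(\left(-2\right)^{2} - 1\right) = \left(-2 + G + v\right) \left(4 - 1\right) = \left(-2 + G + v\right) 3 = -6 + 3 G + 3 v$)
$275 F{\left(0,-1 \right)} = 275 \left(-6 + 3 \left(-1\right) + 3 \cdot 0\right) = 275 \left(-6 - 3 + 0\right) = 275 \left(-9\right) = -2475$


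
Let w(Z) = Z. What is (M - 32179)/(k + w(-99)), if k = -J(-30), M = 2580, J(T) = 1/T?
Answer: 887970/2969 ≈ 299.08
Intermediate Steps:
k = 1/30 (k = -1/(-30) = -1*(-1/30) = 1/30 ≈ 0.033333)
(M - 32179)/(k + w(-99)) = (2580 - 32179)/(1/30 - 99) = -29599/(-2969/30) = -29599*(-30/2969) = 887970/2969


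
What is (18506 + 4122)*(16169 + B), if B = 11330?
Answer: 622247372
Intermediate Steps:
(18506 + 4122)*(16169 + B) = (18506 + 4122)*(16169 + 11330) = 22628*27499 = 622247372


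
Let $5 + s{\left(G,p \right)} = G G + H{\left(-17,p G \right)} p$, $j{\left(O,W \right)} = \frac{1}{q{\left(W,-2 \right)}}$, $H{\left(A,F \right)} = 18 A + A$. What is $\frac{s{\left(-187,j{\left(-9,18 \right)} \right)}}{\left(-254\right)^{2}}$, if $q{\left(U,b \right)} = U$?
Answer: $\frac{629029}{1161288} \approx 0.54167$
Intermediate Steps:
$H{\left(A,F \right)} = 19 A$
$j{\left(O,W \right)} = \frac{1}{W}$
$s{\left(G,p \right)} = -5 + G^{2} - 323 p$ ($s{\left(G,p \right)} = -5 + \left(G G + 19 \left(-17\right) p\right) = -5 + \left(G^{2} - 323 p\right) = -5 + G^{2} - 323 p$)
$\frac{s{\left(-187,j{\left(-9,18 \right)} \right)}}{\left(-254\right)^{2}} = \frac{-5 + \left(-187\right)^{2} - \frac{323}{18}}{\left(-254\right)^{2}} = \frac{-5 + 34969 - \frac{323}{18}}{64516} = \left(-5 + 34969 - \frac{323}{18}\right) \frac{1}{64516} = \frac{629029}{18} \cdot \frac{1}{64516} = \frac{629029}{1161288}$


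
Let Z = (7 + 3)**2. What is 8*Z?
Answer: 800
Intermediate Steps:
Z = 100 (Z = 10**2 = 100)
8*Z = 8*100 = 800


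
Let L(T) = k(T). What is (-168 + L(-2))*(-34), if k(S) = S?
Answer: 5780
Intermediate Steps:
L(T) = T
(-168 + L(-2))*(-34) = (-168 - 2)*(-34) = -170*(-34) = 5780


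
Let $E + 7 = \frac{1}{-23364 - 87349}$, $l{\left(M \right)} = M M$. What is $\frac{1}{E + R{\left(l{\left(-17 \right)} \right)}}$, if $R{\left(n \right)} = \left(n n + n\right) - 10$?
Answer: $\frac{110713}{9276974408} \approx 1.1934 \cdot 10^{-5}$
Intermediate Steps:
$l{\left(M \right)} = M^{2}$
$R{\left(n \right)} = -10 + n + n^{2}$ ($R{\left(n \right)} = \left(n^{2} + n\right) - 10 = \left(n + n^{2}\right) - 10 = -10 + n + n^{2}$)
$E = - \frac{774992}{110713}$ ($E = -7 + \frac{1}{-23364 - 87349} = -7 + \frac{1}{-110713} = -7 - \frac{1}{110713} = - \frac{774992}{110713} \approx -7.0$)
$\frac{1}{E + R{\left(l{\left(-17 \right)} \right)}} = \frac{1}{- \frac{774992}{110713} + \left(-10 + \left(-17\right)^{2} + \left(\left(-17\right)^{2}\right)^{2}\right)} = \frac{1}{- \frac{774992}{110713} + \left(-10 + 289 + 289^{2}\right)} = \frac{1}{- \frac{774992}{110713} + \left(-10 + 289 + 83521\right)} = \frac{1}{- \frac{774992}{110713} + 83800} = \frac{1}{\frac{9276974408}{110713}} = \frac{110713}{9276974408}$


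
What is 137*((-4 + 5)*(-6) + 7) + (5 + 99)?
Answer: 241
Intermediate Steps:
137*((-4 + 5)*(-6) + 7) + (5 + 99) = 137*(1*(-6) + 7) + 104 = 137*(-6 + 7) + 104 = 137*1 + 104 = 137 + 104 = 241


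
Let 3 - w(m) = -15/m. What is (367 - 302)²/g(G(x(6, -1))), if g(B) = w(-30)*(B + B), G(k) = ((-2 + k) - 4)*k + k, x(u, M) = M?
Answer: 845/6 ≈ 140.83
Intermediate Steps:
w(m) = 3 + 15/m (w(m) = 3 - (-15)/m = 3 + 15/m)
G(k) = k + k*(-6 + k) (G(k) = (-6 + k)*k + k = k*(-6 + k) + k = k + k*(-6 + k))
g(B) = 5*B (g(B) = (3 + 15/(-30))*(B + B) = (3 + 15*(-1/30))*(2*B) = (3 - ½)*(2*B) = 5*(2*B)/2 = 5*B)
(367 - 302)²/g(G(x(6, -1))) = (367 - 302)²/((5*(-(-5 - 1)))) = 65²/((5*(-1*(-6)))) = 4225/((5*6)) = 4225/30 = 4225*(1/30) = 845/6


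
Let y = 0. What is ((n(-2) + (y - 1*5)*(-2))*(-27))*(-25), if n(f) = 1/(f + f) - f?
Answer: 31725/4 ≈ 7931.3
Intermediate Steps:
n(f) = 1/(2*f) - f
((n(-2) + (y - 1*5)*(-2))*(-27))*(-25) = ((((1/2)/(-2) - 1*(-2)) + (0 - 1*5)*(-2))*(-27))*(-25) = ((((1/2)*(-1/2) + 2) + (0 - 5)*(-2))*(-27))*(-25) = (((-1/4 + 2) - 5*(-2))*(-27))*(-25) = ((7/4 + 10)*(-27))*(-25) = ((47/4)*(-27))*(-25) = -1269/4*(-25) = 31725/4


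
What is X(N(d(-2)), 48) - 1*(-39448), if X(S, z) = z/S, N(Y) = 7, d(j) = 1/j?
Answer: 276184/7 ≈ 39455.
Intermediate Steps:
X(N(d(-2)), 48) - 1*(-39448) = 48/7 - 1*(-39448) = 48*(⅐) + 39448 = 48/7 + 39448 = 276184/7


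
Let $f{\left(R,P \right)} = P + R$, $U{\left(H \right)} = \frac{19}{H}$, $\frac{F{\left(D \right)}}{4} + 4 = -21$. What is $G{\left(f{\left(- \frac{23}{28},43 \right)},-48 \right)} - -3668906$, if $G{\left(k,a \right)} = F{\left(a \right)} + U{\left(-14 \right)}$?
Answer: $\frac{51363265}{14} \approx 3.6688 \cdot 10^{6}$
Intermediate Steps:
$F{\left(D \right)} = -100$ ($F{\left(D \right)} = -16 + 4 \left(-21\right) = -16 - 84 = -100$)
$G{\left(k,a \right)} = - \frac{1419}{14}$ ($G{\left(k,a \right)} = -100 + \frac{19}{-14} = -100 + 19 \left(- \frac{1}{14}\right) = -100 - \frac{19}{14} = - \frac{1419}{14}$)
$G{\left(f{\left(- \frac{23}{28},43 \right)},-48 \right)} - -3668906 = - \frac{1419}{14} - -3668906 = - \frac{1419}{14} + 3668906 = \frac{51363265}{14}$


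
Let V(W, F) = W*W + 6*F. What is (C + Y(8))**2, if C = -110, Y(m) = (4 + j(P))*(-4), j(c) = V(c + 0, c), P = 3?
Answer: 54756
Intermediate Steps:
V(W, F) = W**2 + 6*F
j(c) = c**2 + 6*c (j(c) = (c + 0)**2 + 6*c = c**2 + 6*c)
Y(m) = -124 (Y(m) = (4 + 3*(6 + 3))*(-4) = (4 + 3*9)*(-4) = (4 + 27)*(-4) = 31*(-4) = -124)
(C + Y(8))**2 = (-110 - 124)**2 = (-234)**2 = 54756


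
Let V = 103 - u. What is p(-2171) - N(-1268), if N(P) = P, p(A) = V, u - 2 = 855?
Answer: 514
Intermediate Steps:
u = 857 (u = 2 + 855 = 857)
V = -754 (V = 103 - 1*857 = 103 - 857 = -754)
p(A) = -754
p(-2171) - N(-1268) = -754 - 1*(-1268) = -754 + 1268 = 514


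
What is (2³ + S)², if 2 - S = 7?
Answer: 9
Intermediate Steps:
S = -5 (S = 2 - 1*7 = 2 - 7 = -5)
(2³ + S)² = (2³ - 5)² = (8 - 5)² = 3² = 9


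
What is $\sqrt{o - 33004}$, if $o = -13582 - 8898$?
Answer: $2 i \sqrt{13871} \approx 235.55 i$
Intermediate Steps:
$o = -22480$ ($o = -13582 - 8898 = -22480$)
$\sqrt{o - 33004} = \sqrt{-22480 - 33004} = \sqrt{-55484} = 2 i \sqrt{13871}$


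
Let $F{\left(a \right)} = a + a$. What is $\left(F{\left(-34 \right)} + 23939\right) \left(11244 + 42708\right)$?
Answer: $1287888192$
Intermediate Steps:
$F{\left(a \right)} = 2 a$
$\left(F{\left(-34 \right)} + 23939\right) \left(11244 + 42708\right) = \left(2 \left(-34\right) + 23939\right) \left(11244 + 42708\right) = \left(-68 + 23939\right) 53952 = 23871 \cdot 53952 = 1287888192$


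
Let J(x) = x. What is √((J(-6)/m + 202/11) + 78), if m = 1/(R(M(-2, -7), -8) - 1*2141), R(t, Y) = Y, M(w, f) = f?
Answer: √1571834/11 ≈ 113.98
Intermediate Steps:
m = -1/2149 (m = 1/(-8 - 1*2141) = 1/(-8 - 2141) = 1/(-2149) = -1/2149 ≈ -0.00046533)
√((J(-6)/m + 202/11) + 78) = √((-6/(-1/2149) + 202/11) + 78) = √((-6*(-2149) + 202*(1/11)) + 78) = √((12894 + 202/11) + 78) = √(142036/11 + 78) = √(142894/11) = √1571834/11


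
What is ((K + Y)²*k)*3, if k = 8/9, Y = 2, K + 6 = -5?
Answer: 216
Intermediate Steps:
K = -11 (K = -6 - 5 = -11)
k = 8/9 (k = 8*(⅑) = 8/9 ≈ 0.88889)
((K + Y)²*k)*3 = ((-11 + 2)²*(8/9))*3 = ((-9)²*(8/9))*3 = (81*(8/9))*3 = 72*3 = 216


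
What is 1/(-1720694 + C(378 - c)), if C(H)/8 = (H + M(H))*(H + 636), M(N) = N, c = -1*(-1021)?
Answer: -1/1648678 ≈ -6.0655e-7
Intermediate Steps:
c = 1021
C(H) = 16*H*(636 + H) (C(H) = 8*((H + H)*(H + 636)) = 8*((2*H)*(636 + H)) = 8*(2*H*(636 + H)) = 16*H*(636 + H))
1/(-1720694 + C(378 - c)) = 1/(-1720694 + 16*(378 - 1*1021)*(636 + (378 - 1*1021))) = 1/(-1720694 + 16*(378 - 1021)*(636 + (378 - 1021))) = 1/(-1720694 + 16*(-643)*(636 - 643)) = 1/(-1720694 + 16*(-643)*(-7)) = 1/(-1720694 + 72016) = 1/(-1648678) = -1/1648678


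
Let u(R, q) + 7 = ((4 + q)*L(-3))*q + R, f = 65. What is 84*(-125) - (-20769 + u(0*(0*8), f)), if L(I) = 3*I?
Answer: 50641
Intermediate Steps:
u(R, q) = -7 + R + q*(-36 - 9*q) (u(R, q) = -7 + (((4 + q)*(3*(-3)))*q + R) = -7 + (((4 + q)*(-9))*q + R) = -7 + ((-36 - 9*q)*q + R) = -7 + (q*(-36 - 9*q) + R) = -7 + (R + q*(-36 - 9*q)) = -7 + R + q*(-36 - 9*q))
84*(-125) - (-20769 + u(0*(0*8), f)) = 84*(-125) - (-20769 + (-7 + 0*(0*8) - 36*65 - 9*65²)) = -10500 - (-20769 + (-7 + 0*0 - 2340 - 9*4225)) = -10500 - (-20769 + (-7 + 0 - 2340 - 38025)) = -10500 - (-20769 - 40372) = -10500 - 1*(-61141) = -10500 + 61141 = 50641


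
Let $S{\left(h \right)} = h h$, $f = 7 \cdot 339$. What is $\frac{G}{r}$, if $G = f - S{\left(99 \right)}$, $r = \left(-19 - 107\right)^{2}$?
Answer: $- \frac{619}{1323} \approx -0.46788$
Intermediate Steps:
$f = 2373$
$S{\left(h \right)} = h^{2}$
$r = 15876$ ($r = \left(-126\right)^{2} = 15876$)
$G = -7428$ ($G = 2373 - 99^{2} = 2373 - 9801 = -7428$)
$\frac{G}{r} = - \frac{7428}{15876} = \left(-7428\right) \frac{1}{15876} = - \frac{619}{1323}$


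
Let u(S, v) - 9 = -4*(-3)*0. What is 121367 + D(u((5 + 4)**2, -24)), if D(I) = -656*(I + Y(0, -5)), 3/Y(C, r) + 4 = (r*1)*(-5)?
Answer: 807585/7 ≈ 1.1537e+5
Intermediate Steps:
Y(C, r) = 3/(-4 - 5*r) (Y(C, r) = 3/(-4 + (r*1)*(-5)) = 3/(-4 + r*(-5)) = 3/(-4 - 5*r))
u(S, v) = 9 (u(S, v) = 9 - 4*(-3)*0 = 9 + 12*0 = 9 + 0 = 9)
D(I) = -656/7 - 656*I (D(I) = -656*(I - 3/(4 + 5*(-5))) = -656*(I - 3/(4 - 25)) = -656*(I - 3/(-21)) = -656*(I - 3*(-1/21)) = -656*(I + 1/7) = -656*(1/7 + I) = -656/7 - 656*I)
121367 + D(u((5 + 4)**2, -24)) = 121367 + (-656/7 - 656*9) = 121367 + (-656/7 - 5904) = 121367 - 41984/7 = 807585/7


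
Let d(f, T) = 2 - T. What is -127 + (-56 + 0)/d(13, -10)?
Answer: -395/3 ≈ -131.67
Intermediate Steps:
-127 + (-56 + 0)/d(13, -10) = -127 + (-56 + 0)/(2 - 1*(-10)) = -127 - 56/(2 + 10) = -127 - 56/12 = -127 + (1/12)*(-56) = -127 - 14/3 = -395/3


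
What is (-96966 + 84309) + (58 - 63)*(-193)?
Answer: -11692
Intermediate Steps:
(-96966 + 84309) + (58 - 63)*(-193) = -12657 - 5*(-193) = -12657 + 965 = -11692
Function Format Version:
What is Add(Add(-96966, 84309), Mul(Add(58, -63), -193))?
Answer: -11692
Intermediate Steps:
Add(Add(-96966, 84309), Mul(Add(58, -63), -193)) = Add(-12657, Mul(-5, -193)) = Add(-12657, 965) = -11692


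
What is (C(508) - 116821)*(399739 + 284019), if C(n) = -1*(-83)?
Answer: -79820541404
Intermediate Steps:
C(n) = 83
(C(508) - 116821)*(399739 + 284019) = (83 - 116821)*(399739 + 284019) = -116738*683758 = -79820541404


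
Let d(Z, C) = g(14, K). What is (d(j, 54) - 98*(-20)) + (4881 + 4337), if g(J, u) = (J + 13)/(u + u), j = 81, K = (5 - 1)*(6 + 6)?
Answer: 357705/32 ≈ 11178.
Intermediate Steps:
K = 48 (K = 4*12 = 48)
g(J, u) = (13 + J)/(2*u) (g(J, u) = (13 + J)/((2*u)) = (13 + J)*(1/(2*u)) = (13 + J)/(2*u))
d(Z, C) = 9/32 (d(Z, C) = (½)*(13 + 14)/48 = (½)*(1/48)*27 = 9/32)
(d(j, 54) - 98*(-20)) + (4881 + 4337) = (9/32 - 98*(-20)) + (4881 + 4337) = (9/32 + 1960) + 9218 = 62729/32 + 9218 = 357705/32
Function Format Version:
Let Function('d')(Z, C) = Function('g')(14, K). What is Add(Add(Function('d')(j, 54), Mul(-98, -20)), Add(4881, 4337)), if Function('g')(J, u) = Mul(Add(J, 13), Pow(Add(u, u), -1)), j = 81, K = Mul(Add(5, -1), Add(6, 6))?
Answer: Rational(357705, 32) ≈ 11178.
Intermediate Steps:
K = 48 (K = Mul(4, 12) = 48)
Function('g')(J, u) = Mul(Rational(1, 2), Pow(u, -1), Add(13, J)) (Function('g')(J, u) = Mul(Add(13, J), Pow(Mul(2, u), -1)) = Mul(Add(13, J), Mul(Rational(1, 2), Pow(u, -1))) = Mul(Rational(1, 2), Pow(u, -1), Add(13, J)))
Function('d')(Z, C) = Rational(9, 32) (Function('d')(Z, C) = Mul(Rational(1, 2), Pow(48, -1), Add(13, 14)) = Mul(Rational(1, 2), Rational(1, 48), 27) = Rational(9, 32))
Add(Add(Function('d')(j, 54), Mul(-98, -20)), Add(4881, 4337)) = Add(Add(Rational(9, 32), Mul(-98, -20)), Add(4881, 4337)) = Add(Add(Rational(9, 32), 1960), 9218) = Add(Rational(62729, 32), 9218) = Rational(357705, 32)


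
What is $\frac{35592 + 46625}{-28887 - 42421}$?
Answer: $- \frac{82217}{71308} \approx -1.153$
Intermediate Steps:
$\frac{35592 + 46625}{-28887 - 42421} = \frac{82217}{-71308} = 82217 \left(- \frac{1}{71308}\right) = - \frac{82217}{71308}$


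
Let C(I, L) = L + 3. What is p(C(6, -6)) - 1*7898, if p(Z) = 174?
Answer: -7724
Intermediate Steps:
C(I, L) = 3 + L
p(C(6, -6)) - 1*7898 = 174 - 1*7898 = 174 - 7898 = -7724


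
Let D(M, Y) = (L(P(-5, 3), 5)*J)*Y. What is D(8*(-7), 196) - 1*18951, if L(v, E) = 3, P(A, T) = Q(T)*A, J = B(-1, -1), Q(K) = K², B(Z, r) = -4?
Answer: -21303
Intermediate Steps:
J = -4
P(A, T) = A*T² (P(A, T) = T²*A = A*T²)
D(M, Y) = -12*Y (D(M, Y) = (3*(-4))*Y = -12*Y)
D(8*(-7), 196) - 1*18951 = -12*196 - 1*18951 = -2352 - 18951 = -21303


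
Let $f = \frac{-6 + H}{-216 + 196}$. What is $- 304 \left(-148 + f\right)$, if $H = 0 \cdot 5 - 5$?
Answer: $\frac{224124}{5} \approx 44825.0$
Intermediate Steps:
$H = -5$ ($H = 0 - 5 = -5$)
$f = \frac{11}{20}$ ($f = \frac{-6 - 5}{-216 + 196} = - \frac{11}{-20} = \left(-11\right) \left(- \frac{1}{20}\right) = \frac{11}{20} \approx 0.55$)
$- 304 \left(-148 + f\right) = - 304 \left(-148 + \frac{11}{20}\right) = \left(-304\right) \left(- \frac{2949}{20}\right) = \frac{224124}{5}$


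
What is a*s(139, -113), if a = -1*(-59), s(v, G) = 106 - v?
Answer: -1947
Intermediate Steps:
a = 59
a*s(139, -113) = 59*(106 - 1*139) = 59*(106 - 139) = 59*(-33) = -1947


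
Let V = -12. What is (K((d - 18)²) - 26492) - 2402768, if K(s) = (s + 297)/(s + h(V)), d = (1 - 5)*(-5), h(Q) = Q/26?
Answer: -111742047/46 ≈ -2.4292e+6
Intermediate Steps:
h(Q) = Q/26 (h(Q) = Q*(1/26) = Q/26)
d = 20 (d = -4*(-5) = 20)
K(s) = (297 + s)/(-6/13 + s) (K(s) = (s + 297)/(s + (1/26)*(-12)) = (297 + s)/(s - 6/13) = (297 + s)/(-6/13 + s))
(K((d - 18)²) - 26492) - 2402768 = (13*(297 + (20 - 18)²)/(-6 + 13*(20 - 18)²) - 26492) - 2402768 = (13*(297 + 2²)/(-6 + 13*2²) - 26492) - 2402768 = (13*(297 + 4)/(-6 + 13*4) - 26492) - 2402768 = (13*301/(-6 + 52) - 26492) - 2402768 = (13*301/46 - 26492) - 2402768 = (13*(1/46)*301 - 26492) - 2402768 = (3913/46 - 26492) - 2402768 = -1214719/46 - 2402768 = -111742047/46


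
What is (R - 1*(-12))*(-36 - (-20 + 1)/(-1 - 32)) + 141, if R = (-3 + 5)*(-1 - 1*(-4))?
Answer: -5691/11 ≈ -517.36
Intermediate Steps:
R = 6 (R = 2*(-1 + 4) = 2*3 = 6)
(R - 1*(-12))*(-36 - (-20 + 1)/(-1 - 32)) + 141 = (6 - 1*(-12))*(-36 - (-20 + 1)/(-1 - 32)) + 141 = (6 + 12)*(-36 - (-19)/(-33)) + 141 = 18*(-36 - (-19)*(-1)/33) + 141 = 18*(-36 - 1*19/33) + 141 = 18*(-36 - 19/33) + 141 = 18*(-1207/33) + 141 = -7242/11 + 141 = -5691/11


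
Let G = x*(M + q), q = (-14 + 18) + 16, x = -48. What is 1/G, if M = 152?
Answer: -1/8256 ≈ -0.00012112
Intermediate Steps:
q = 20 (q = 4 + 16 = 20)
G = -8256 (G = -48*(152 + 20) = -48*172 = -8256)
1/G = 1/(-8256) = -1/8256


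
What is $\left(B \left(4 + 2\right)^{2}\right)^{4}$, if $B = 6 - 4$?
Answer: $26873856$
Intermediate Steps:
$B = 2$ ($B = 6 - 4 = 2$)
$\left(B \left(4 + 2\right)^{2}\right)^{4} = \left(2 \left(4 + 2\right)^{2}\right)^{4} = \left(2 \cdot 6^{2}\right)^{4} = \left(2 \cdot 36\right)^{4} = 72^{4} = 26873856$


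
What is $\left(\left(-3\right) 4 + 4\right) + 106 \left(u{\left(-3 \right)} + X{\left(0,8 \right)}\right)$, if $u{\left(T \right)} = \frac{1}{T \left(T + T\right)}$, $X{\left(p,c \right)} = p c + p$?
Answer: $- \frac{19}{9} \approx -2.1111$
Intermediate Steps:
$X{\left(p,c \right)} = p + c p$ ($X{\left(p,c \right)} = c p + p = p + c p$)
$u{\left(T \right)} = \frac{1}{2 T^{2}}$ ($u{\left(T \right)} = \frac{1}{T 2 T} = \frac{1}{2 T^{2}}$)
$\left(\left(-3\right) 4 + 4\right) + 106 \left(u{\left(-3 \right)} + X{\left(0,8 \right)}\right) = \left(\left(-3\right) 4 + 4\right) + 106 \left(\frac{1}{2 \cdot 9} + 0 \left(1 + 8\right)\right) = \left(-12 + 4\right) + 106 \left(\frac{1}{2} \cdot \frac{1}{9} + 0 \cdot 9\right) = -8 + 106 \left(\frac{1}{18} + 0\right) = -8 + 106 \cdot \frac{1}{18} = -8 + \frac{53}{9} = - \frac{19}{9}$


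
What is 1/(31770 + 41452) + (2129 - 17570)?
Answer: -1130620901/73222 ≈ -15441.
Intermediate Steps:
1/(31770 + 41452) + (2129 - 17570) = 1/73222 - 15441 = -1130620901/73222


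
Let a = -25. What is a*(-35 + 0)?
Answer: 875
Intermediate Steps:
a*(-35 + 0) = -25*(-35 + 0) = -25*(-35) = 875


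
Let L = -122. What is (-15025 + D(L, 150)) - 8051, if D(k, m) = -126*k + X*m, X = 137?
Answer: 12846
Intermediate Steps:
D(k, m) = -126*k + 137*m
(-15025 + D(L, 150)) - 8051 = (-15025 + (-126*(-122) + 137*150)) - 8051 = (-15025 + (15372 + 20550)) - 8051 = (-15025 + 35922) - 8051 = 20897 - 8051 = 12846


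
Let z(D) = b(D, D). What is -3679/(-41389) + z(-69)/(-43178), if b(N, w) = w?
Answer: 161707703/1787094242 ≈ 0.090486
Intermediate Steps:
z(D) = D
-3679/(-41389) + z(-69)/(-43178) = -3679/(-41389) - 69/(-43178) = -3679*(-1/41389) - 69*(-1/43178) = 3679/41389 + 69/43178 = 161707703/1787094242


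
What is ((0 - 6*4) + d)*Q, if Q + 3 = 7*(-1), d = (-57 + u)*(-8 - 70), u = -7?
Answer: -49680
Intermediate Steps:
d = 4992 (d = (-57 - 7)*(-8 - 70) = -64*(-78) = 4992)
Q = -10 (Q = -3 + 7*(-1) = -3 - 7 = -10)
((0 - 6*4) + d)*Q = ((0 - 6*4) + 4992)*(-10) = ((0 - 24) + 4992)*(-10) = (-24 + 4992)*(-10) = 4968*(-10) = -49680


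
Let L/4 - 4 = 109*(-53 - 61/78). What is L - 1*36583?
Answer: -2340623/39 ≈ -60016.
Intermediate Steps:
L = -913886/39 (L = 16 + 4*(109*(-53 - 61/78)) = 16 + 4*(109*(-4195/78)) = 16 + 4*(-457255/78) = 16 - 914510/39 = -913886/39 ≈ -23433.)
L - 1*36583 = -913886/39 - 1*36583 = -913886/39 - 36583 = -2340623/39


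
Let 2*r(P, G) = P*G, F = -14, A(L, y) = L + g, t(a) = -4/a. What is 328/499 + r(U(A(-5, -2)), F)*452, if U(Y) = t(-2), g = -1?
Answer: -3157344/499 ≈ -6327.3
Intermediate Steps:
A(L, y) = -1 + L (A(L, y) = L - 1 = -1 + L)
U(Y) = 2 (U(Y) = -4/(-2) = -4*(-1/2) = 2)
r(P, G) = G*P/2 (r(P, G) = (P*G)/2 = (G*P)/2 = G*P/2)
328/499 + r(U(A(-5, -2)), F)*452 = 328/499 + ((1/2)*(-14)*2)*452 = 328*(1/499) - 14*452 = 328/499 - 6328 = -3157344/499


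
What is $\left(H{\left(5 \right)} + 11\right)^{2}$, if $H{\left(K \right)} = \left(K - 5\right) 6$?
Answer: $121$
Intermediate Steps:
$H{\left(K \right)} = -30 + 6 K$ ($H{\left(K \right)} = \left(-5 + K\right) 6 = -30 + 6 K$)
$\left(H{\left(5 \right)} + 11\right)^{2} = \left(\left(-30 + 6 \cdot 5\right) + 11\right)^{2} = \left(\left(-30 + 30\right) + 11\right)^{2} = \left(0 + 11\right)^{2} = 11^{2} = 121$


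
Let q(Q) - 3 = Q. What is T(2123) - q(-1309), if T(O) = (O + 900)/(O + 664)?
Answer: 3642845/2787 ≈ 1307.1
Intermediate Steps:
T(O) = (900 + O)/(664 + O)
q(Q) = 3 + Q
T(2123) - q(-1309) = (900 + 2123)/(664 + 2123) - (3 - 1309) = 3023/2787 - 1*(-1306) = (1/2787)*3023 + 1306 = 3023/2787 + 1306 = 3642845/2787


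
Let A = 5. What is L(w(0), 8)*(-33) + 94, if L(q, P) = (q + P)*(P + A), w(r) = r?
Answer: -3338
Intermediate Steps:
L(q, P) = (5 + P)*(P + q) (L(q, P) = (q + P)*(P + 5) = (P + q)*(5 + P) = (5 + P)*(P + q))
L(w(0), 8)*(-33) + 94 = (8² + 5*8 + 5*0 + 8*0)*(-33) + 94 = (64 + 40 + 0 + 0)*(-33) + 94 = 104*(-33) + 94 = -3432 + 94 = -3338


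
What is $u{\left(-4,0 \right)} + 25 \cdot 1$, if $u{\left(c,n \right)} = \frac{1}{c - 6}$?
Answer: $\frac{249}{10} \approx 24.9$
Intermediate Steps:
$u{\left(c,n \right)} = \frac{1}{-6 + c}$
$u{\left(-4,0 \right)} + 25 \cdot 1 = \frac{1}{-6 - 4} + 25 \cdot 1 = \frac{1}{-10} + 25 = - \frac{1}{10} + 25 = \frac{249}{10}$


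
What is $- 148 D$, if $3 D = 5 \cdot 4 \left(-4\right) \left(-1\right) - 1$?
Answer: $- \frac{11692}{3} \approx -3897.3$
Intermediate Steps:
$D = \frac{79}{3}$ ($D = \frac{5 \cdot 4 \left(-4\right) \left(-1\right) - 1}{3} = \frac{20 \left(-4\right) \left(-1\right) - 1}{3} = \frac{\left(-80\right) \left(-1\right) - 1}{3} = \frac{80 - 1}{3} = \frac{1}{3} \cdot 79 = \frac{79}{3} \approx 26.333$)
$- 148 D = \left(-148\right) \frac{79}{3} = - \frac{11692}{3}$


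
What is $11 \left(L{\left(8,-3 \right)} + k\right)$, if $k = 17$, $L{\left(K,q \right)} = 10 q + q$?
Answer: $-176$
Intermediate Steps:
$L{\left(K,q \right)} = 11 q$
$11 \left(L{\left(8,-3 \right)} + k\right) = 11 \left(11 \left(-3\right) + 17\right) = 11 \left(-33 + 17\right) = 11 \left(-16\right) = -176$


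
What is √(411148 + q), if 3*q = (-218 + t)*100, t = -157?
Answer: 2*√99662 ≈ 631.39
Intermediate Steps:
q = -12500 (q = ((-218 - 157)*100)/3 = (-375*100)/3 = (⅓)*(-37500) = -12500)
√(411148 + q) = √(411148 - 12500) = √398648 = 2*√99662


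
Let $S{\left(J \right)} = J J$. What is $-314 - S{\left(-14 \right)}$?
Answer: $-510$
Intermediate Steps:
$S{\left(J \right)} = J^{2}$
$-314 - S{\left(-14 \right)} = -314 - \left(-14\right)^{2} = -314 - 196 = -510$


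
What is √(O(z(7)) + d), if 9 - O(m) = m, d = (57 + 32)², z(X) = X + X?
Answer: 2*√1979 ≈ 88.972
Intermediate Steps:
z(X) = 2*X
d = 7921 (d = 89² = 7921)
O(m) = 9 - m
√(O(z(7)) + d) = √((9 - 2*7) + 7921) = √((9 - 1*14) + 7921) = √((9 - 14) + 7921) = √(-5 + 7921) = √7916 = 2*√1979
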